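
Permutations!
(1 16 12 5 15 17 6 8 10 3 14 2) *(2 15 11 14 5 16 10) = (1 10 3 5 11 14 15 17 6 8 2)(12 16) = [0, 10, 1, 5, 4, 11, 8, 7, 2, 9, 3, 14, 16, 13, 15, 17, 12, 6]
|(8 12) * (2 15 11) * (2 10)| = 4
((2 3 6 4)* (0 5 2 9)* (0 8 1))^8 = (0 1 8 9 4 6 3 2 5) = [1, 8, 5, 2, 6, 0, 3, 7, 9, 4]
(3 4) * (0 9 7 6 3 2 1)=(0 9 7 6 3 4 2 1)=[9, 0, 1, 4, 2, 5, 3, 6, 8, 7]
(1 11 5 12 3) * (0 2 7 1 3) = (0 2 7 1 11 5 12) = [2, 11, 7, 3, 4, 12, 6, 1, 8, 9, 10, 5, 0]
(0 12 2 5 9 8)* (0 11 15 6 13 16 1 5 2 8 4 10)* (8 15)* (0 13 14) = (0 12 15 6 14)(1 5 9 4 10 13 16)(8 11) = [12, 5, 2, 3, 10, 9, 14, 7, 11, 4, 13, 8, 15, 16, 0, 6, 1]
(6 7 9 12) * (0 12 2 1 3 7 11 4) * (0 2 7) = (0 12 6 11 4 2 1 3)(7 9) = [12, 3, 1, 0, 2, 5, 11, 9, 8, 7, 10, 4, 6]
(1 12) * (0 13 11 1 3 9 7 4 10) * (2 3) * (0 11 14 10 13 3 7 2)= (0 3 9 2 7 4 13 14 10 11 1 12)= [3, 12, 7, 9, 13, 5, 6, 4, 8, 2, 11, 1, 0, 14, 10]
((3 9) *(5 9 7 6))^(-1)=[0, 1, 2, 9, 4, 6, 7, 3, 8, 5]=(3 9 5 6 7)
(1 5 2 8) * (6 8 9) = (1 5 2 9 6 8) = [0, 5, 9, 3, 4, 2, 8, 7, 1, 6]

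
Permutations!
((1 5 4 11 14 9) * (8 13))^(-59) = [0, 5, 2, 3, 11, 4, 6, 7, 13, 1, 10, 14, 12, 8, 9] = (1 5 4 11 14 9)(8 13)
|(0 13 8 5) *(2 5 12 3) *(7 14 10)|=21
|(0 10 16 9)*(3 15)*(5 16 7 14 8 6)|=18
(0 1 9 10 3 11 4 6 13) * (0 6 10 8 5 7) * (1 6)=(0 6 13 1 9 8 5 7)(3 11 4 10)=[6, 9, 2, 11, 10, 7, 13, 0, 5, 8, 3, 4, 12, 1]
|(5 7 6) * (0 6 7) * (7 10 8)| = 3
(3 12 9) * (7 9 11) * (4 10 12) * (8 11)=[0, 1, 2, 4, 10, 5, 6, 9, 11, 3, 12, 7, 8]=(3 4 10 12 8 11 7 9)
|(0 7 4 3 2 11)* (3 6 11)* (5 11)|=|(0 7 4 6 5 11)(2 3)|=6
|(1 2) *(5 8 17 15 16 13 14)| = 14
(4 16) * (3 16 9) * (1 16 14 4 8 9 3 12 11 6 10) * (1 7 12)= (1 16 8 9)(3 14 4)(6 10 7 12 11)= [0, 16, 2, 14, 3, 5, 10, 12, 9, 1, 7, 6, 11, 13, 4, 15, 8]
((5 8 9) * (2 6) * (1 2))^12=(9)=[0, 1, 2, 3, 4, 5, 6, 7, 8, 9]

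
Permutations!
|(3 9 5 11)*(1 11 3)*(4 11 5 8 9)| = 10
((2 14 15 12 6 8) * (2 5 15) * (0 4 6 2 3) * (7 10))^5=(0 15)(2 6)(3 5)(4 12)(7 10)(8 14)=[15, 1, 6, 5, 12, 3, 2, 10, 14, 9, 7, 11, 4, 13, 8, 0]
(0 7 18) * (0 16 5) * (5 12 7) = (0 5)(7 18 16 12) = [5, 1, 2, 3, 4, 0, 6, 18, 8, 9, 10, 11, 7, 13, 14, 15, 12, 17, 16]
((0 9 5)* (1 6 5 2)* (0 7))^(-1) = (0 7 5 6 1 2 9) = [7, 2, 9, 3, 4, 6, 1, 5, 8, 0]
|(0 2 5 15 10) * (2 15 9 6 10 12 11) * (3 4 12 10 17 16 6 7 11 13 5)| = |(0 15 10)(2 3 4 12 13 5 9 7 11)(6 17 16)| = 9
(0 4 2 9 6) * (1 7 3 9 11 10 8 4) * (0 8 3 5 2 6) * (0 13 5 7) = [1, 0, 11, 9, 6, 2, 8, 7, 4, 13, 3, 10, 12, 5] = (0 1)(2 11 10 3 9 13 5)(4 6 8)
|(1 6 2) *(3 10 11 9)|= |(1 6 2)(3 10 11 9)|= 12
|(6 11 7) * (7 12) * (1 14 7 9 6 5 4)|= 20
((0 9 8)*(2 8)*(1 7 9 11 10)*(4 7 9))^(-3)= (0 9 11 2 10 8 1)(4 7)= [9, 0, 10, 3, 7, 5, 6, 4, 1, 11, 8, 2]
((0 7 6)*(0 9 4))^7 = (0 6 4 7 9) = [6, 1, 2, 3, 7, 5, 4, 9, 8, 0]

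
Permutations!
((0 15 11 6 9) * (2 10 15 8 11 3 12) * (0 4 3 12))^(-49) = (2 12 15 10) = [0, 1, 12, 3, 4, 5, 6, 7, 8, 9, 2, 11, 15, 13, 14, 10]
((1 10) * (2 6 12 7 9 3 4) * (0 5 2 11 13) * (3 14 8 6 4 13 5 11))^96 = [3, 1, 11, 2, 5, 0, 6, 7, 8, 9, 10, 13, 12, 4, 14] = (14)(0 3 2 11 13 4 5)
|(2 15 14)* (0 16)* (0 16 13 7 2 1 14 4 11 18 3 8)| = |(0 13 7 2 15 4 11 18 3 8)(1 14)| = 10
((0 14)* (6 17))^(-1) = (0 14)(6 17) = [14, 1, 2, 3, 4, 5, 17, 7, 8, 9, 10, 11, 12, 13, 0, 15, 16, 6]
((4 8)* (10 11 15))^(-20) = [0, 1, 2, 3, 4, 5, 6, 7, 8, 9, 11, 15, 12, 13, 14, 10] = (10 11 15)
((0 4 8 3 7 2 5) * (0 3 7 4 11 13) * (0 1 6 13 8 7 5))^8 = (1 13 6) = [0, 13, 2, 3, 4, 5, 1, 7, 8, 9, 10, 11, 12, 6]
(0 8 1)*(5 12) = (0 8 1)(5 12) = [8, 0, 2, 3, 4, 12, 6, 7, 1, 9, 10, 11, 5]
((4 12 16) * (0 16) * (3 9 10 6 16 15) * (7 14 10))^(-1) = (0 12 4 16 6 10 14 7 9 3 15) = [12, 1, 2, 15, 16, 5, 10, 9, 8, 3, 14, 11, 4, 13, 7, 0, 6]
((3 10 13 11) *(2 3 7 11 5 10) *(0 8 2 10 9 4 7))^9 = (0 7 9 13 3 8 11 4 5 10 2) = [7, 1, 0, 8, 5, 10, 6, 9, 11, 13, 2, 4, 12, 3]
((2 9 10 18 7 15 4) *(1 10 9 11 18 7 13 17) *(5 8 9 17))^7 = (1 18 10 13 7 5 15 8 4 9 2 17 11) = [0, 18, 17, 3, 9, 15, 6, 5, 4, 2, 13, 1, 12, 7, 14, 8, 16, 11, 10]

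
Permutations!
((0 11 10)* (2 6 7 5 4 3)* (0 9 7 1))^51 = [3, 4, 7, 9, 10, 11, 5, 0, 8, 1, 6, 2] = (0 3 9 1 4 10 6 5 11 2 7)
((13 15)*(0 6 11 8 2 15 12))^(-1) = (0 12 13 15 2 8 11 6) = [12, 1, 8, 3, 4, 5, 0, 7, 11, 9, 10, 6, 13, 15, 14, 2]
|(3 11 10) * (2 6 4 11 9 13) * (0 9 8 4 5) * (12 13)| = 35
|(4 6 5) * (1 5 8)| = 5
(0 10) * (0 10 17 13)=[17, 1, 2, 3, 4, 5, 6, 7, 8, 9, 10, 11, 12, 0, 14, 15, 16, 13]=(0 17 13)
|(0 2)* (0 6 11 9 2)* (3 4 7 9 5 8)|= |(2 6 11 5 8 3 4 7 9)|= 9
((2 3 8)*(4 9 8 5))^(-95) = (2 3 5 4 9 8) = [0, 1, 3, 5, 9, 4, 6, 7, 2, 8]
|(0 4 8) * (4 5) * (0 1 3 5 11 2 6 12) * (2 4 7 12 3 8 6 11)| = |(0 2 11 4 6 3 5 7 12)(1 8)| = 18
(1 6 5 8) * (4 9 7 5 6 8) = (1 8)(4 9 7 5) = [0, 8, 2, 3, 9, 4, 6, 5, 1, 7]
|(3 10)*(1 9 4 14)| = |(1 9 4 14)(3 10)| = 4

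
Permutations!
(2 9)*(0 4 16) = (0 4 16)(2 9) = [4, 1, 9, 3, 16, 5, 6, 7, 8, 2, 10, 11, 12, 13, 14, 15, 0]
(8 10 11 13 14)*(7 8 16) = (7 8 10 11 13 14 16) = [0, 1, 2, 3, 4, 5, 6, 8, 10, 9, 11, 13, 12, 14, 16, 15, 7]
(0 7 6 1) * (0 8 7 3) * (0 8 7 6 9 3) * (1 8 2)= [0, 7, 1, 2, 4, 5, 8, 9, 6, 3]= (1 7 9 3 2)(6 8)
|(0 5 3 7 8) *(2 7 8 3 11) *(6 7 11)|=6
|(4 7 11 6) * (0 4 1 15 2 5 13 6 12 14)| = |(0 4 7 11 12 14)(1 15 2 5 13 6)| = 6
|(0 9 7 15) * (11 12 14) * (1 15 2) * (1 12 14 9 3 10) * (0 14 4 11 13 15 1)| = 12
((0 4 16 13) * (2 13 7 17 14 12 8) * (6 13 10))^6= (0 12)(2 16)(4 8)(6 17)(7 10)(13 14)= [12, 1, 16, 3, 8, 5, 17, 10, 4, 9, 7, 11, 0, 14, 13, 15, 2, 6]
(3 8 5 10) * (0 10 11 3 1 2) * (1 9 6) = (0 10 9 6 1 2)(3 8 5 11) = [10, 2, 0, 8, 4, 11, 1, 7, 5, 6, 9, 3]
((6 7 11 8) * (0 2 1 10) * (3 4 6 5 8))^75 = (11)(0 10 1 2)(5 8) = [10, 2, 0, 3, 4, 8, 6, 7, 5, 9, 1, 11]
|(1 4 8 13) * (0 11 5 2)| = |(0 11 5 2)(1 4 8 13)| = 4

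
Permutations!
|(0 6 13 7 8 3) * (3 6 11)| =|(0 11 3)(6 13 7 8)| =12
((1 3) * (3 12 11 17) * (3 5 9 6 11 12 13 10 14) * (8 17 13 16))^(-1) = (1 3 14 10 13 11 6 9 5 17 8 16) = [0, 3, 2, 14, 4, 17, 9, 7, 16, 5, 13, 6, 12, 11, 10, 15, 1, 8]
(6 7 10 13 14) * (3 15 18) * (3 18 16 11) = (18)(3 15 16 11)(6 7 10 13 14) = [0, 1, 2, 15, 4, 5, 7, 10, 8, 9, 13, 3, 12, 14, 6, 16, 11, 17, 18]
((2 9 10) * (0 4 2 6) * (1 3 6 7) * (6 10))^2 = [2, 10, 6, 7, 9, 5, 4, 3, 8, 0, 1] = (0 2 6 4 9)(1 10)(3 7)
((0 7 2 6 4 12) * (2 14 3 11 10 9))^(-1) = (0 12 4 6 2 9 10 11 3 14 7) = [12, 1, 9, 14, 6, 5, 2, 0, 8, 10, 11, 3, 4, 13, 7]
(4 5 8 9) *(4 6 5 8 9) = (4 8)(5 9 6) = [0, 1, 2, 3, 8, 9, 5, 7, 4, 6]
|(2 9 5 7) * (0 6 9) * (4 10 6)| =|(0 4 10 6 9 5 7 2)| =8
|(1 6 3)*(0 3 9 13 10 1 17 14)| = |(0 3 17 14)(1 6 9 13 10)| = 20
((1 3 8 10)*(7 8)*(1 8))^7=(1 3 7)(8 10)=[0, 3, 2, 7, 4, 5, 6, 1, 10, 9, 8]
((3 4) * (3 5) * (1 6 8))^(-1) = (1 8 6)(3 5 4) = [0, 8, 2, 5, 3, 4, 1, 7, 6]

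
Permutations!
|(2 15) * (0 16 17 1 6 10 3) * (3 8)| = 8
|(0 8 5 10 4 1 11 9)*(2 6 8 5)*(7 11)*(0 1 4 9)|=|(0 5 10 9 1 7 11)(2 6 8)|=21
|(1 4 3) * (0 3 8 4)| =6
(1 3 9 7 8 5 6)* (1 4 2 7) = (1 3 9)(2 7 8 5 6 4) = [0, 3, 7, 9, 2, 6, 4, 8, 5, 1]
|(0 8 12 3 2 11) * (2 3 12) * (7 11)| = 5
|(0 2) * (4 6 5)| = |(0 2)(4 6 5)| = 6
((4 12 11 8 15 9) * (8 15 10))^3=(4 15 12 9 11)(8 10)=[0, 1, 2, 3, 15, 5, 6, 7, 10, 11, 8, 4, 9, 13, 14, 12]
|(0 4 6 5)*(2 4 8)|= 6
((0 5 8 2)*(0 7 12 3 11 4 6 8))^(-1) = (0 5)(2 8 6 4 11 3 12 7) = [5, 1, 8, 12, 11, 0, 4, 2, 6, 9, 10, 3, 7]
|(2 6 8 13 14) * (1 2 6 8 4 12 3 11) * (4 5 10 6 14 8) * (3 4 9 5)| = 8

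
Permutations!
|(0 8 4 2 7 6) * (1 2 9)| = |(0 8 4 9 1 2 7 6)| = 8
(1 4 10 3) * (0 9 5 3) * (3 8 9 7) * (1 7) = (0 1 4 10)(3 7)(5 8 9) = [1, 4, 2, 7, 10, 8, 6, 3, 9, 5, 0]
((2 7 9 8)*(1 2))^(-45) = [0, 1, 2, 3, 4, 5, 6, 7, 8, 9] = (9)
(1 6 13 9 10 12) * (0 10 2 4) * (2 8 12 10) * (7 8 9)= (0 2 4)(1 6 13 7 8 12)= [2, 6, 4, 3, 0, 5, 13, 8, 12, 9, 10, 11, 1, 7]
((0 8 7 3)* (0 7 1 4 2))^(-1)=(0 2 4 1 8)(3 7)=[2, 8, 4, 7, 1, 5, 6, 3, 0]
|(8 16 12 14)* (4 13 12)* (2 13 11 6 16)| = |(2 13 12 14 8)(4 11 6 16)| = 20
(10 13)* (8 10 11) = (8 10 13 11) = [0, 1, 2, 3, 4, 5, 6, 7, 10, 9, 13, 8, 12, 11]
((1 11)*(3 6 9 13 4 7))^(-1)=(1 11)(3 7 4 13 9 6)=[0, 11, 2, 7, 13, 5, 3, 4, 8, 6, 10, 1, 12, 9]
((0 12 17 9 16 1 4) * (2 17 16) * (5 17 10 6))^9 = [4, 16, 5, 3, 1, 2, 9, 7, 8, 6, 17, 11, 0, 13, 14, 15, 12, 10] = (0 4 1 16 12)(2 5)(6 9)(10 17)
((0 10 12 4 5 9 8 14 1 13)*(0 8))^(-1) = (0 9 5 4 12 10)(1 14 8 13) = [9, 14, 2, 3, 12, 4, 6, 7, 13, 5, 0, 11, 10, 1, 8]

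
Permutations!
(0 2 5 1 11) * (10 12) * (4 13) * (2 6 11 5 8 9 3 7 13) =[6, 5, 8, 7, 2, 1, 11, 13, 9, 3, 12, 0, 10, 4] =(0 6 11)(1 5)(2 8 9 3 7 13 4)(10 12)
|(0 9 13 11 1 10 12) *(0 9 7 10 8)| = |(0 7 10 12 9 13 11 1 8)| = 9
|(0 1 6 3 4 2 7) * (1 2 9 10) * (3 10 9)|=|(0 2 7)(1 6 10)(3 4)|=6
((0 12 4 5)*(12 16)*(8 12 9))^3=(0 8 5 9 4 16 12)=[8, 1, 2, 3, 16, 9, 6, 7, 5, 4, 10, 11, 0, 13, 14, 15, 12]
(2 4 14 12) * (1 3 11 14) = (1 3 11 14 12 2 4) = [0, 3, 4, 11, 1, 5, 6, 7, 8, 9, 10, 14, 2, 13, 12]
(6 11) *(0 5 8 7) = (0 5 8 7)(6 11) = [5, 1, 2, 3, 4, 8, 11, 0, 7, 9, 10, 6]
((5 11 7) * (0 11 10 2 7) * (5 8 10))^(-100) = (11) = [0, 1, 2, 3, 4, 5, 6, 7, 8, 9, 10, 11]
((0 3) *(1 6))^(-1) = (0 3)(1 6) = [3, 6, 2, 0, 4, 5, 1]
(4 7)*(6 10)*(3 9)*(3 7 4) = (3 9 7)(6 10) = [0, 1, 2, 9, 4, 5, 10, 3, 8, 7, 6]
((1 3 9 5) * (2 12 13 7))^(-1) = [0, 5, 7, 1, 4, 9, 6, 13, 8, 3, 10, 11, 2, 12] = (1 5 9 3)(2 7 13 12)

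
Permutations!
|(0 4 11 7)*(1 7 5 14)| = |(0 4 11 5 14 1 7)| = 7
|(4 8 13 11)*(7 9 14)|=|(4 8 13 11)(7 9 14)|=12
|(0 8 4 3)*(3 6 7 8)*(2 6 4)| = |(0 3)(2 6 7 8)| = 4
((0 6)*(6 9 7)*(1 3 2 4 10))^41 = (0 9 7 6)(1 3 2 4 10) = [9, 3, 4, 2, 10, 5, 0, 6, 8, 7, 1]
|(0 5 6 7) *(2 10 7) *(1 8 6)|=8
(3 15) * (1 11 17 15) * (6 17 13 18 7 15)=[0, 11, 2, 1, 4, 5, 17, 15, 8, 9, 10, 13, 12, 18, 14, 3, 16, 6, 7]=(1 11 13 18 7 15 3)(6 17)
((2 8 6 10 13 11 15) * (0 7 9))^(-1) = (0 9 7)(2 15 11 13 10 6 8) = [9, 1, 15, 3, 4, 5, 8, 0, 2, 7, 6, 13, 12, 10, 14, 11]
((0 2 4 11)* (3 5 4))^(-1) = (0 11 4 5 3 2) = [11, 1, 0, 2, 5, 3, 6, 7, 8, 9, 10, 4]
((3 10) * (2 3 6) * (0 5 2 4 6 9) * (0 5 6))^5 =[4, 1, 2, 3, 6, 5, 0, 7, 8, 9, 10] =(10)(0 4 6)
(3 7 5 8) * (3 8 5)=(8)(3 7)=[0, 1, 2, 7, 4, 5, 6, 3, 8]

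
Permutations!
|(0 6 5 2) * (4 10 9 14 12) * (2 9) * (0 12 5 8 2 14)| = |(0 6 8 2 12 4 10 14 5 9)| = 10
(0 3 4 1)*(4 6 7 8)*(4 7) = (0 3 6 4 1)(7 8) = [3, 0, 2, 6, 1, 5, 4, 8, 7]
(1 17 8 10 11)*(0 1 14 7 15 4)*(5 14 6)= (0 1 17 8 10 11 6 5 14 7 15 4)= [1, 17, 2, 3, 0, 14, 5, 15, 10, 9, 11, 6, 12, 13, 7, 4, 16, 8]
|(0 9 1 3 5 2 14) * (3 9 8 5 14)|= 6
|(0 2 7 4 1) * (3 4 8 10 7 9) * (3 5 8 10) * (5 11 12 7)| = 12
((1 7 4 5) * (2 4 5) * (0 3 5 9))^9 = (0 1)(2 4)(3 7)(5 9) = [1, 0, 4, 7, 2, 9, 6, 3, 8, 5]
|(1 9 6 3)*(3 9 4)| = |(1 4 3)(6 9)| = 6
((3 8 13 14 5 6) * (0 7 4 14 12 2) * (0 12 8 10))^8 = (14) = [0, 1, 2, 3, 4, 5, 6, 7, 8, 9, 10, 11, 12, 13, 14]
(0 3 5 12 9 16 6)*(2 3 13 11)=(0 13 11 2 3 5 12 9 16 6)=[13, 1, 3, 5, 4, 12, 0, 7, 8, 16, 10, 2, 9, 11, 14, 15, 6]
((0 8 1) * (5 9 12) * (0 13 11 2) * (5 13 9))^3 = (0 9 11 8 12 2 1 13) = [9, 13, 1, 3, 4, 5, 6, 7, 12, 11, 10, 8, 2, 0]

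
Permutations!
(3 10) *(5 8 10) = (3 5 8 10) = [0, 1, 2, 5, 4, 8, 6, 7, 10, 9, 3]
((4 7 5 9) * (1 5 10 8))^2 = (1 9 7 8 5 4 10) = [0, 9, 2, 3, 10, 4, 6, 8, 5, 7, 1]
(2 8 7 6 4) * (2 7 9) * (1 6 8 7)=(1 6 4)(2 7 8 9)=[0, 6, 7, 3, 1, 5, 4, 8, 9, 2]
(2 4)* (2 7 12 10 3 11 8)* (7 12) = (2 4 12 10 3 11 8) = [0, 1, 4, 11, 12, 5, 6, 7, 2, 9, 3, 8, 10]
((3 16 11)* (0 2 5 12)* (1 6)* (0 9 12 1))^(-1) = (0 6 1 5 2)(3 11 16)(9 12) = [6, 5, 0, 11, 4, 2, 1, 7, 8, 12, 10, 16, 9, 13, 14, 15, 3]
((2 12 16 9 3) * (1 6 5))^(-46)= (1 5 6)(2 3 9 16 12)= [0, 5, 3, 9, 4, 6, 1, 7, 8, 16, 10, 11, 2, 13, 14, 15, 12]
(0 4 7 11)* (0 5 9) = (0 4 7 11 5 9) = [4, 1, 2, 3, 7, 9, 6, 11, 8, 0, 10, 5]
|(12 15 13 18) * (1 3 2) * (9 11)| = |(1 3 2)(9 11)(12 15 13 18)| = 12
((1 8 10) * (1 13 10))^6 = (13) = [0, 1, 2, 3, 4, 5, 6, 7, 8, 9, 10, 11, 12, 13]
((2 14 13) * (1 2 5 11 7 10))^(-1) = (1 10 7 11 5 13 14 2) = [0, 10, 1, 3, 4, 13, 6, 11, 8, 9, 7, 5, 12, 14, 2]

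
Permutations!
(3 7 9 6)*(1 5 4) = (1 5 4)(3 7 9 6) = [0, 5, 2, 7, 1, 4, 3, 9, 8, 6]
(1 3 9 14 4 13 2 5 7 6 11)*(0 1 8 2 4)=(0 1 3 9 14)(2 5 7 6 11 8)(4 13)=[1, 3, 5, 9, 13, 7, 11, 6, 2, 14, 10, 8, 12, 4, 0]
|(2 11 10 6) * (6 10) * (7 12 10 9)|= |(2 11 6)(7 12 10 9)|= 12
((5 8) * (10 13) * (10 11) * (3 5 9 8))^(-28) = (10 11 13) = [0, 1, 2, 3, 4, 5, 6, 7, 8, 9, 11, 13, 12, 10]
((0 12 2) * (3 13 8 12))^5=[2, 1, 12, 0, 4, 5, 6, 7, 13, 9, 10, 11, 8, 3]=(0 2 12 8 13 3)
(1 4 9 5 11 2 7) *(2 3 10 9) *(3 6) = (1 4 2 7)(3 10 9 5 11 6) = [0, 4, 7, 10, 2, 11, 3, 1, 8, 5, 9, 6]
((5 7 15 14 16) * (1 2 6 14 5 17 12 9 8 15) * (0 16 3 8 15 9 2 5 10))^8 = [8, 7, 0, 12, 4, 1, 16, 5, 2, 6, 3, 11, 10, 13, 17, 14, 9, 15] = (0 8 2)(1 7 5)(3 12 10)(6 16 9)(14 17 15)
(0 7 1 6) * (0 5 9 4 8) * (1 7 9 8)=(0 9 4 1 6 5 8)=[9, 6, 2, 3, 1, 8, 5, 7, 0, 4]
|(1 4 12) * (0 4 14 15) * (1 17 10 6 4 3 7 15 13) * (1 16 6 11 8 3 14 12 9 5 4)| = 42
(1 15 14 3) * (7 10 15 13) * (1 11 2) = (1 13 7 10 15 14 3 11 2) = [0, 13, 1, 11, 4, 5, 6, 10, 8, 9, 15, 2, 12, 7, 3, 14]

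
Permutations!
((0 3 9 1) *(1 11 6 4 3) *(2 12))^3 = (0 1)(2 12)(3 6 9 4 11) = [1, 0, 12, 6, 11, 5, 9, 7, 8, 4, 10, 3, 2]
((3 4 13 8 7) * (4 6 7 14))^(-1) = (3 7 6)(4 14 8 13) = [0, 1, 2, 7, 14, 5, 3, 6, 13, 9, 10, 11, 12, 4, 8]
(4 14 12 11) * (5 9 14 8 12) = (4 8 12 11)(5 9 14) = [0, 1, 2, 3, 8, 9, 6, 7, 12, 14, 10, 4, 11, 13, 5]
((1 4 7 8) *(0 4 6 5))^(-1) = [5, 8, 2, 3, 0, 6, 1, 4, 7] = (0 5 6 1 8 7 4)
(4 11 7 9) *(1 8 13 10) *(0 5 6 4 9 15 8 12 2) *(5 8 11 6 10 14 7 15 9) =(0 8 13 14 7 9 5 10 1 12 2)(4 6)(11 15) =[8, 12, 0, 3, 6, 10, 4, 9, 13, 5, 1, 15, 2, 14, 7, 11]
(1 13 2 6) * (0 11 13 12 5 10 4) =(0 11 13 2 6 1 12 5 10 4) =[11, 12, 6, 3, 0, 10, 1, 7, 8, 9, 4, 13, 5, 2]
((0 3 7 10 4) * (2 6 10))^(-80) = (0 6 3 10 7 4 2) = [6, 1, 0, 10, 2, 5, 3, 4, 8, 9, 7]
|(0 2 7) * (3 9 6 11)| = 12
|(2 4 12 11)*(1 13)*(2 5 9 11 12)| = |(1 13)(2 4)(5 9 11)| = 6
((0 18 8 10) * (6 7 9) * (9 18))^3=(0 7 10 6 8 9 18)=[7, 1, 2, 3, 4, 5, 8, 10, 9, 18, 6, 11, 12, 13, 14, 15, 16, 17, 0]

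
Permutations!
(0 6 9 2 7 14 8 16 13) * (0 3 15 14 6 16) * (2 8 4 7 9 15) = (0 16 13 3 2 9 8)(4 7 6 15 14) = [16, 1, 9, 2, 7, 5, 15, 6, 0, 8, 10, 11, 12, 3, 4, 14, 13]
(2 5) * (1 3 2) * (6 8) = [0, 3, 5, 2, 4, 1, 8, 7, 6] = (1 3 2 5)(6 8)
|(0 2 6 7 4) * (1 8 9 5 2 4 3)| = |(0 4)(1 8 9 5 2 6 7 3)| = 8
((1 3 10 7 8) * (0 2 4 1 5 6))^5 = (0 10)(1 5)(2 7)(3 6)(4 8) = [10, 5, 7, 6, 8, 1, 3, 2, 4, 9, 0]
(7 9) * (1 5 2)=(1 5 2)(7 9)=[0, 5, 1, 3, 4, 2, 6, 9, 8, 7]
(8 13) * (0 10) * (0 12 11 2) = [10, 1, 0, 3, 4, 5, 6, 7, 13, 9, 12, 2, 11, 8] = (0 10 12 11 2)(8 13)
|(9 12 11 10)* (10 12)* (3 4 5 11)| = |(3 4 5 11 12)(9 10)| = 10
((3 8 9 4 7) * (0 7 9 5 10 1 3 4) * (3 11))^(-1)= [9, 10, 2, 11, 7, 8, 6, 0, 3, 4, 5, 1]= (0 9 4 7)(1 10 5 8 3 11)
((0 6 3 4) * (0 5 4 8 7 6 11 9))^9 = (11)(3 8 7 6)(4 5) = [0, 1, 2, 8, 5, 4, 3, 6, 7, 9, 10, 11]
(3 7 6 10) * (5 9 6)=(3 7 5 9 6 10)=[0, 1, 2, 7, 4, 9, 10, 5, 8, 6, 3]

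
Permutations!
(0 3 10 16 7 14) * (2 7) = (0 3 10 16 2 7 14) = [3, 1, 7, 10, 4, 5, 6, 14, 8, 9, 16, 11, 12, 13, 0, 15, 2]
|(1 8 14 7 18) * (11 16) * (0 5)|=|(0 5)(1 8 14 7 18)(11 16)|=10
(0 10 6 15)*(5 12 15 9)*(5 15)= (0 10 6 9 15)(5 12)= [10, 1, 2, 3, 4, 12, 9, 7, 8, 15, 6, 11, 5, 13, 14, 0]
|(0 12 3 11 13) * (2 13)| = 6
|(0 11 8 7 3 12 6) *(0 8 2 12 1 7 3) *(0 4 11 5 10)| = 9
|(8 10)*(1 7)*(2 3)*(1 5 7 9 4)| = |(1 9 4)(2 3)(5 7)(8 10)| = 6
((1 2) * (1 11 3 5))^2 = [0, 11, 3, 1, 4, 2, 6, 7, 8, 9, 10, 5] = (1 11 5 2 3)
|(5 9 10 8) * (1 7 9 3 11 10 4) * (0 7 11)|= |(0 7 9 4 1 11 10 8 5 3)|= 10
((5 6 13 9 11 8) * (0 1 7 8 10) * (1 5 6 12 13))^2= (0 12 9 10 5 13 11)(1 8)(6 7)= [12, 8, 2, 3, 4, 13, 7, 6, 1, 10, 5, 0, 9, 11]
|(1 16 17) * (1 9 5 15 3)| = |(1 16 17 9 5 15 3)| = 7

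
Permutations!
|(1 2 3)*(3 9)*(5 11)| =|(1 2 9 3)(5 11)| =4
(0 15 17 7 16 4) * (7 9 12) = (0 15 17 9 12 7 16 4) = [15, 1, 2, 3, 0, 5, 6, 16, 8, 12, 10, 11, 7, 13, 14, 17, 4, 9]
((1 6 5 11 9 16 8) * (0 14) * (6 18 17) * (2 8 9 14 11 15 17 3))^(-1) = [14, 8, 3, 18, 4, 6, 17, 7, 2, 16, 10, 0, 12, 13, 11, 5, 9, 15, 1] = (0 14 11)(1 8 2 3 18)(5 6 17 15)(9 16)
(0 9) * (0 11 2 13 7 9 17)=(0 17)(2 13 7 9 11)=[17, 1, 13, 3, 4, 5, 6, 9, 8, 11, 10, 2, 12, 7, 14, 15, 16, 0]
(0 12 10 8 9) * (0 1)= [12, 0, 2, 3, 4, 5, 6, 7, 9, 1, 8, 11, 10]= (0 12 10 8 9 1)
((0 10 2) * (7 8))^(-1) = [2, 1, 10, 3, 4, 5, 6, 8, 7, 9, 0] = (0 2 10)(7 8)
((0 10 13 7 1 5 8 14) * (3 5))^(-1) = (0 14 8 5 3 1 7 13 10) = [14, 7, 2, 1, 4, 3, 6, 13, 5, 9, 0, 11, 12, 10, 8]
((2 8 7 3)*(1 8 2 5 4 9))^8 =[0, 8, 2, 5, 9, 4, 6, 3, 7, 1] =(1 8 7 3 5 4 9)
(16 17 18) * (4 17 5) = [0, 1, 2, 3, 17, 4, 6, 7, 8, 9, 10, 11, 12, 13, 14, 15, 5, 18, 16] = (4 17 18 16 5)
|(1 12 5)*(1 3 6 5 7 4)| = 12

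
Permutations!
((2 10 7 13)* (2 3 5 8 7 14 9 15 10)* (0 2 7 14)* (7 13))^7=(0 9 5 2 15 8 13 10 14 3)=[9, 1, 15, 0, 4, 2, 6, 7, 13, 5, 14, 11, 12, 10, 3, 8]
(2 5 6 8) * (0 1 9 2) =(0 1 9 2 5 6 8) =[1, 9, 5, 3, 4, 6, 8, 7, 0, 2]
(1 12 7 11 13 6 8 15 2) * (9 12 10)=(1 10 9 12 7 11 13 6 8 15 2)=[0, 10, 1, 3, 4, 5, 8, 11, 15, 12, 9, 13, 7, 6, 14, 2]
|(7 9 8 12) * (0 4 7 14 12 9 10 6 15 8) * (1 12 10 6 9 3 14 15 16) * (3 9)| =30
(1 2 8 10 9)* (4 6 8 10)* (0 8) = (0 8 4 6)(1 2 10 9) = [8, 2, 10, 3, 6, 5, 0, 7, 4, 1, 9]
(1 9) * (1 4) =(1 9 4) =[0, 9, 2, 3, 1, 5, 6, 7, 8, 4]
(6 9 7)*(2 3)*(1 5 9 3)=(1 5 9 7 6 3 2)=[0, 5, 1, 2, 4, 9, 3, 6, 8, 7]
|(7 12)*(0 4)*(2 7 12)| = 2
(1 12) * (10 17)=(1 12)(10 17)=[0, 12, 2, 3, 4, 5, 6, 7, 8, 9, 17, 11, 1, 13, 14, 15, 16, 10]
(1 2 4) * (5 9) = (1 2 4)(5 9) = [0, 2, 4, 3, 1, 9, 6, 7, 8, 5]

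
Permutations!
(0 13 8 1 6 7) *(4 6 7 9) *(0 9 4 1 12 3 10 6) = (0 13 8 12 3 10 6 4)(1 7 9) = [13, 7, 2, 10, 0, 5, 4, 9, 12, 1, 6, 11, 3, 8]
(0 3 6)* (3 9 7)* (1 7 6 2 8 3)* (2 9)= (0 2 8 3 9 6)(1 7)= [2, 7, 8, 9, 4, 5, 0, 1, 3, 6]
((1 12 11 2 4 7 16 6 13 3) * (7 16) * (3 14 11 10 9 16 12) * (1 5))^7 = (1 3 5)(2 13 9 4 14 16 12 11 6 10) = [0, 3, 13, 5, 14, 1, 10, 7, 8, 4, 2, 6, 11, 9, 16, 15, 12]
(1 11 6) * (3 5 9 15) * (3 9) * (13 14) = (1 11 6)(3 5)(9 15)(13 14) = [0, 11, 2, 5, 4, 3, 1, 7, 8, 15, 10, 6, 12, 14, 13, 9]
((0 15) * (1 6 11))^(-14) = (15)(1 6 11) = [0, 6, 2, 3, 4, 5, 11, 7, 8, 9, 10, 1, 12, 13, 14, 15]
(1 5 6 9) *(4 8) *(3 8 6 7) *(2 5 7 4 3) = (1 7 2 5 4 6 9)(3 8) = [0, 7, 5, 8, 6, 4, 9, 2, 3, 1]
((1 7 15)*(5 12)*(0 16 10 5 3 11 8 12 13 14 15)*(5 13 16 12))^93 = (0 3 8 16 13 15 7 12 11 5 10 14 1) = [3, 0, 2, 8, 4, 10, 6, 12, 16, 9, 14, 5, 11, 15, 1, 7, 13]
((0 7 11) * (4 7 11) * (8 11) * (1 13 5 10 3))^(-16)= (0 11 8)(1 3 10 5 13)= [11, 3, 2, 10, 4, 13, 6, 7, 0, 9, 5, 8, 12, 1]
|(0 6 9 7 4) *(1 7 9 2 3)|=|(9)(0 6 2 3 1 7 4)|=7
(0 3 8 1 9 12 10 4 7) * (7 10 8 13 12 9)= (0 3 13 12 8 1 7)(4 10)= [3, 7, 2, 13, 10, 5, 6, 0, 1, 9, 4, 11, 8, 12]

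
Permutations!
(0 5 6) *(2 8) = (0 5 6)(2 8) = [5, 1, 8, 3, 4, 6, 0, 7, 2]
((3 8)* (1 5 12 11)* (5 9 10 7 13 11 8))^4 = [0, 13, 2, 3, 4, 5, 6, 9, 8, 11, 1, 7, 12, 10] = (1 13 10)(7 9 11)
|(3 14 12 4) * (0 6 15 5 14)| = |(0 6 15 5 14 12 4 3)| = 8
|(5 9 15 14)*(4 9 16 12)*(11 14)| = 8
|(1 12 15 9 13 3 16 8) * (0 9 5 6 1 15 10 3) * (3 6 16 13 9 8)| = |(0 8 15 5 16 3 13)(1 12 10 6)| = 28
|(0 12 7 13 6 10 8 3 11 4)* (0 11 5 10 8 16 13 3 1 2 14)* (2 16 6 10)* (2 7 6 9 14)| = 30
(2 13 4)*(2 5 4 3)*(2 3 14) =[0, 1, 13, 3, 5, 4, 6, 7, 8, 9, 10, 11, 12, 14, 2] =(2 13 14)(4 5)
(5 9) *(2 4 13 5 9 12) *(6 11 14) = [0, 1, 4, 3, 13, 12, 11, 7, 8, 9, 10, 14, 2, 5, 6] = (2 4 13 5 12)(6 11 14)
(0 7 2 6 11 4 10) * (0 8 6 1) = (0 7 2 1)(4 10 8 6 11) = [7, 0, 1, 3, 10, 5, 11, 2, 6, 9, 8, 4]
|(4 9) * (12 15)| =2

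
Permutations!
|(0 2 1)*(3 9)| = |(0 2 1)(3 9)| = 6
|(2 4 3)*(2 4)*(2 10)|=|(2 10)(3 4)|=2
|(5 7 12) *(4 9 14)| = |(4 9 14)(5 7 12)| = 3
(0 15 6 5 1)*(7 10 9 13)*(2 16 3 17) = (0 15 6 5 1)(2 16 3 17)(7 10 9 13) = [15, 0, 16, 17, 4, 1, 5, 10, 8, 13, 9, 11, 12, 7, 14, 6, 3, 2]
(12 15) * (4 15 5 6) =(4 15 12 5 6) =[0, 1, 2, 3, 15, 6, 4, 7, 8, 9, 10, 11, 5, 13, 14, 12]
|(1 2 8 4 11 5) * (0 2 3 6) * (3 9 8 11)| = 10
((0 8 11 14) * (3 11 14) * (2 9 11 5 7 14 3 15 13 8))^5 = (0 13 14 15 7 11 5 9 3 2 8) = [13, 1, 8, 2, 4, 9, 6, 11, 0, 3, 10, 5, 12, 14, 15, 7]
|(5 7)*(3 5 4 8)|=5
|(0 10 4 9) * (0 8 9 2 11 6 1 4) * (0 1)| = 14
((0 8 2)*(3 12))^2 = (12)(0 2 8) = [2, 1, 8, 3, 4, 5, 6, 7, 0, 9, 10, 11, 12]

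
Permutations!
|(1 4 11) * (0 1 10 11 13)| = 4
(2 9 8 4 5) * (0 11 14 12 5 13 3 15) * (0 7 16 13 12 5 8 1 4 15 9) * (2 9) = [11, 4, 0, 2, 12, 9, 6, 16, 15, 1, 10, 14, 8, 3, 5, 7, 13] = (0 11 14 5 9 1 4 12 8 15 7 16 13 3 2)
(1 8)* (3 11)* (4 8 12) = (1 12 4 8)(3 11) = [0, 12, 2, 11, 8, 5, 6, 7, 1, 9, 10, 3, 4]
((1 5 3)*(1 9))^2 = (1 3)(5 9) = [0, 3, 2, 1, 4, 9, 6, 7, 8, 5]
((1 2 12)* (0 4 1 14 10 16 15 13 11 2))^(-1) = (0 1 4)(2 11 13 15 16 10 14 12) = [1, 4, 11, 3, 0, 5, 6, 7, 8, 9, 14, 13, 2, 15, 12, 16, 10]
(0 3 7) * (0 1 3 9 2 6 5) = (0 9 2 6 5)(1 3 7) = [9, 3, 6, 7, 4, 0, 5, 1, 8, 2]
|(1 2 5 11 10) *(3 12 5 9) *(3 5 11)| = |(1 2 9 5 3 12 11 10)| = 8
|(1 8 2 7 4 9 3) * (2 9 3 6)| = 8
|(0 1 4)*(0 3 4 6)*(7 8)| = |(0 1 6)(3 4)(7 8)| = 6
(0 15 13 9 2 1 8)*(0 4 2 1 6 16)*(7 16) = (0 15 13 9 1 8 4 2 6 7 16) = [15, 8, 6, 3, 2, 5, 7, 16, 4, 1, 10, 11, 12, 9, 14, 13, 0]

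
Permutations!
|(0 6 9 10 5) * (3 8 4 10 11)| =9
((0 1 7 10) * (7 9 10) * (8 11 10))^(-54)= (11)= [0, 1, 2, 3, 4, 5, 6, 7, 8, 9, 10, 11]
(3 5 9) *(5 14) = (3 14 5 9) = [0, 1, 2, 14, 4, 9, 6, 7, 8, 3, 10, 11, 12, 13, 5]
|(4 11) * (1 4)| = |(1 4 11)| = 3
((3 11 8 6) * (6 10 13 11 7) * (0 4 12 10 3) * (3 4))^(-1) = [6, 1, 2, 0, 8, 5, 7, 3, 11, 9, 12, 13, 4, 10] = (0 6 7 3)(4 8 11 13 10 12)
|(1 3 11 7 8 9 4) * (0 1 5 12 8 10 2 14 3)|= 30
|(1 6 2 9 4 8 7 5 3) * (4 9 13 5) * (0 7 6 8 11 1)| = 11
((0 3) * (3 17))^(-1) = (0 3 17) = [3, 1, 2, 17, 4, 5, 6, 7, 8, 9, 10, 11, 12, 13, 14, 15, 16, 0]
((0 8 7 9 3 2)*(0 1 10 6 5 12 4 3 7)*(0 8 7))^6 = (1 3 12 6)(2 4 5 10) = [0, 3, 4, 12, 5, 10, 1, 7, 8, 9, 2, 11, 6]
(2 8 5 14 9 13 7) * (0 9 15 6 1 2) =[9, 2, 8, 3, 4, 14, 1, 0, 5, 13, 10, 11, 12, 7, 15, 6] =(0 9 13 7)(1 2 8 5 14 15 6)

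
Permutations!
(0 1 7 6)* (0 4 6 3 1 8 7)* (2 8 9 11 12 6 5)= (0 9 11 12 6 4 5 2 8 7 3 1)= [9, 0, 8, 1, 5, 2, 4, 3, 7, 11, 10, 12, 6]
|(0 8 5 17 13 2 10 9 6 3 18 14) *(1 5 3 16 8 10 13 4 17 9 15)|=|(0 10 15 1 5 9 6 16 8 3 18 14)(2 13)(4 17)|=12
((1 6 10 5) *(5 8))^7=(1 10 5 6 8)=[0, 10, 2, 3, 4, 6, 8, 7, 1, 9, 5]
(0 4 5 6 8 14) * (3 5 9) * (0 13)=(0 4 9 3 5 6 8 14 13)=[4, 1, 2, 5, 9, 6, 8, 7, 14, 3, 10, 11, 12, 0, 13]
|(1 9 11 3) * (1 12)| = 5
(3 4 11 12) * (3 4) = (4 11 12) = [0, 1, 2, 3, 11, 5, 6, 7, 8, 9, 10, 12, 4]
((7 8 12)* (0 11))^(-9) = (12)(0 11) = [11, 1, 2, 3, 4, 5, 6, 7, 8, 9, 10, 0, 12]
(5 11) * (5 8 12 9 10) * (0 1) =(0 1)(5 11 8 12 9 10) =[1, 0, 2, 3, 4, 11, 6, 7, 12, 10, 5, 8, 9]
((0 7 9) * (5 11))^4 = (11)(0 7 9) = [7, 1, 2, 3, 4, 5, 6, 9, 8, 0, 10, 11]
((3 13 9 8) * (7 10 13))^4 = [0, 1, 2, 9, 4, 5, 6, 8, 13, 10, 3, 11, 12, 7] = (3 9 10)(7 8 13)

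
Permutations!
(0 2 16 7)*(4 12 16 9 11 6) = (0 2 9 11 6 4 12 16 7) = [2, 1, 9, 3, 12, 5, 4, 0, 8, 11, 10, 6, 16, 13, 14, 15, 7]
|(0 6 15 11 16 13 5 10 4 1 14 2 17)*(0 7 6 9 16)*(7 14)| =12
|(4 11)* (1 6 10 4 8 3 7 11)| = 4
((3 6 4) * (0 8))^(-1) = [8, 1, 2, 4, 6, 5, 3, 7, 0] = (0 8)(3 4 6)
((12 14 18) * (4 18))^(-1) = [0, 1, 2, 3, 14, 5, 6, 7, 8, 9, 10, 11, 18, 13, 12, 15, 16, 17, 4] = (4 14 12 18)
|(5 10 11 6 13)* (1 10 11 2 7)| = 4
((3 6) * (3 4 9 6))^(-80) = (4 9 6) = [0, 1, 2, 3, 9, 5, 4, 7, 8, 6]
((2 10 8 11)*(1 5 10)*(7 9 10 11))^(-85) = (1 2 11 5)(7 8 10 9) = [0, 2, 11, 3, 4, 1, 6, 8, 10, 7, 9, 5]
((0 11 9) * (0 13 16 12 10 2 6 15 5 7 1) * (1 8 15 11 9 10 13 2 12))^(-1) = [1, 16, 9, 3, 4, 15, 2, 5, 7, 0, 11, 6, 10, 12, 14, 8, 13] = (0 1 16 13 12 10 11 6 2 9)(5 15 8 7)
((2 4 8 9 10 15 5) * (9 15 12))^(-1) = [0, 1, 5, 3, 2, 15, 6, 7, 4, 12, 9, 11, 10, 13, 14, 8] = (2 5 15 8 4)(9 12 10)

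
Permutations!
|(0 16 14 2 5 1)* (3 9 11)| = 6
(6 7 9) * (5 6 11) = (5 6 7 9 11) = [0, 1, 2, 3, 4, 6, 7, 9, 8, 11, 10, 5]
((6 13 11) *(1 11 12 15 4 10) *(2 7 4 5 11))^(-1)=(1 10 4 7 2)(5 15 12 13 6 11)=[0, 10, 1, 3, 7, 15, 11, 2, 8, 9, 4, 5, 13, 6, 14, 12]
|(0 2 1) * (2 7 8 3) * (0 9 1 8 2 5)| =6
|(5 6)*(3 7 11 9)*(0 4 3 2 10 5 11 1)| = 30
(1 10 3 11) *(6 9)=(1 10 3 11)(6 9)=[0, 10, 2, 11, 4, 5, 9, 7, 8, 6, 3, 1]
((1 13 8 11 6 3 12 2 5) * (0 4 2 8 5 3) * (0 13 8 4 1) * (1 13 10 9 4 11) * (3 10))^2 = (0 5 13)(2 9)(3 11)(4 10)(6 12) = [5, 1, 9, 11, 10, 13, 12, 7, 8, 2, 4, 3, 6, 0]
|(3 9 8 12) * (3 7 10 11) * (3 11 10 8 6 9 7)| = 4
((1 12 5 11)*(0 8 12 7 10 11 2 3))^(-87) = [5, 7, 8, 12, 4, 0, 6, 10, 2, 9, 11, 1, 3] = (0 5)(1 7 10 11)(2 8)(3 12)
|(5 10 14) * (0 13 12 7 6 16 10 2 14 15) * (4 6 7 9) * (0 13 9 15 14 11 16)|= 12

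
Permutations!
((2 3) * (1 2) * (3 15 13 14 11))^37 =(1 15 14 3 2 13 11) =[0, 15, 13, 2, 4, 5, 6, 7, 8, 9, 10, 1, 12, 11, 3, 14]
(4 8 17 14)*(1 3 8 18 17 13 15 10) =(1 3 8 13 15 10)(4 18 17 14) =[0, 3, 2, 8, 18, 5, 6, 7, 13, 9, 1, 11, 12, 15, 4, 10, 16, 14, 17]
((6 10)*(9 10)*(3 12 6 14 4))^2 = (3 6 10 4 12 9 14) = [0, 1, 2, 6, 12, 5, 10, 7, 8, 14, 4, 11, 9, 13, 3]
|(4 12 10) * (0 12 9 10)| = |(0 12)(4 9 10)| = 6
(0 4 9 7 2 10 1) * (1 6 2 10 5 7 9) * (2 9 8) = (0 4 1)(2 5 7 10 6 9 8) = [4, 0, 5, 3, 1, 7, 9, 10, 2, 8, 6]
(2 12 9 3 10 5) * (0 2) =(0 2 12 9 3 10 5) =[2, 1, 12, 10, 4, 0, 6, 7, 8, 3, 5, 11, 9]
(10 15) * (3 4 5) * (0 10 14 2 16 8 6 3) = [10, 1, 16, 4, 5, 0, 3, 7, 6, 9, 15, 11, 12, 13, 2, 14, 8] = (0 10 15 14 2 16 8 6 3 4 5)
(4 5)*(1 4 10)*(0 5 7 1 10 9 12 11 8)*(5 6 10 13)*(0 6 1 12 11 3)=(0 1 4 7 12 3)(5 9 11 8 6 10 13)=[1, 4, 2, 0, 7, 9, 10, 12, 6, 11, 13, 8, 3, 5]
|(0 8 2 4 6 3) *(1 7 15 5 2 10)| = 11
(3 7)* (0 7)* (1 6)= [7, 6, 2, 0, 4, 5, 1, 3]= (0 7 3)(1 6)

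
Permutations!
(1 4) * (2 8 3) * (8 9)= [0, 4, 9, 2, 1, 5, 6, 7, 3, 8]= (1 4)(2 9 8 3)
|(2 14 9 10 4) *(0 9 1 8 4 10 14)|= 7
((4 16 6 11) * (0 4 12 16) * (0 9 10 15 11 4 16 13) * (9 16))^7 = (4 16 6) = [0, 1, 2, 3, 16, 5, 4, 7, 8, 9, 10, 11, 12, 13, 14, 15, 6]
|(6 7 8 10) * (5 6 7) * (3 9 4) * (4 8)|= |(3 9 8 10 7 4)(5 6)|= 6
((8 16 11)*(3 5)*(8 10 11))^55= (3 5)(8 16)(10 11)= [0, 1, 2, 5, 4, 3, 6, 7, 16, 9, 11, 10, 12, 13, 14, 15, 8]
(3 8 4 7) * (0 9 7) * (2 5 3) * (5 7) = (0 9 5 3 8 4)(2 7) = [9, 1, 7, 8, 0, 3, 6, 2, 4, 5]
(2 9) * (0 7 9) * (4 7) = (0 4 7 9 2) = [4, 1, 0, 3, 7, 5, 6, 9, 8, 2]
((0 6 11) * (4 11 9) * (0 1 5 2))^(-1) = [2, 11, 5, 3, 9, 1, 0, 7, 8, 6, 10, 4] = (0 2 5 1 11 4 9 6)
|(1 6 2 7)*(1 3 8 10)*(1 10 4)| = 7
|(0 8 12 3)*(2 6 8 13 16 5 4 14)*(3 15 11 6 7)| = |(0 13 16 5 4 14 2 7 3)(6 8 12 15 11)| = 45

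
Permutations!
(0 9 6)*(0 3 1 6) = (0 9)(1 6 3) = [9, 6, 2, 1, 4, 5, 3, 7, 8, 0]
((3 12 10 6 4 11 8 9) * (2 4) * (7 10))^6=(2 12 11 10 9)(3 4 7 8 6)=[0, 1, 12, 4, 7, 5, 3, 8, 6, 2, 9, 10, 11]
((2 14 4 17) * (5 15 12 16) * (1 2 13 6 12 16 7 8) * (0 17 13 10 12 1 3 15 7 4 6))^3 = (0 12)(1 6 14 2)(3 5)(4 17)(7 15)(8 16)(10 13) = [12, 6, 1, 5, 17, 3, 14, 15, 16, 9, 13, 11, 0, 10, 2, 7, 8, 4]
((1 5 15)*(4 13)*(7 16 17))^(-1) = [0, 15, 2, 3, 13, 1, 6, 17, 8, 9, 10, 11, 12, 4, 14, 5, 7, 16] = (1 15 5)(4 13)(7 17 16)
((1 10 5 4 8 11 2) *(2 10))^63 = (1 2)(4 10 8 5 11) = [0, 2, 1, 3, 10, 11, 6, 7, 5, 9, 8, 4]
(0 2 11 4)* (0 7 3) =(0 2 11 4 7 3) =[2, 1, 11, 0, 7, 5, 6, 3, 8, 9, 10, 4]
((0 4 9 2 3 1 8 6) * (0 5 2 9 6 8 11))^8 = (11) = [0, 1, 2, 3, 4, 5, 6, 7, 8, 9, 10, 11]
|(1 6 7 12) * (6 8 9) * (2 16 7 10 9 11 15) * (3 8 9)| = 12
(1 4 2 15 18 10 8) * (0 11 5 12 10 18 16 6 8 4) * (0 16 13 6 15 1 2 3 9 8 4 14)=[11, 16, 1, 9, 3, 12, 4, 7, 2, 8, 14, 5, 10, 6, 0, 13, 15, 17, 18]=(18)(0 11 5 12 10 14)(1 16 15 13 6 4 3 9 8 2)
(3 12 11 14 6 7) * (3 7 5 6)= [0, 1, 2, 12, 4, 6, 5, 7, 8, 9, 10, 14, 11, 13, 3]= (3 12 11 14)(5 6)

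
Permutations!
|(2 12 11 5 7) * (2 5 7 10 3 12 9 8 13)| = |(2 9 8 13)(3 12 11 7 5 10)| = 12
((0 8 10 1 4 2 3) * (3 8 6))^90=(10)=[0, 1, 2, 3, 4, 5, 6, 7, 8, 9, 10]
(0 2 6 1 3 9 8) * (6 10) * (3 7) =(0 2 10 6 1 7 3 9 8) =[2, 7, 10, 9, 4, 5, 1, 3, 0, 8, 6]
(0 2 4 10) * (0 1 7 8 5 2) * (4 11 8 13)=(1 7 13 4 10)(2 11 8 5)=[0, 7, 11, 3, 10, 2, 6, 13, 5, 9, 1, 8, 12, 4]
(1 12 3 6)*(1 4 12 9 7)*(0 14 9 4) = (0 14 9 7 1 4 12 3 6) = [14, 4, 2, 6, 12, 5, 0, 1, 8, 7, 10, 11, 3, 13, 9]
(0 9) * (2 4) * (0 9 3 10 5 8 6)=[3, 1, 4, 10, 2, 8, 0, 7, 6, 9, 5]=(0 3 10 5 8 6)(2 4)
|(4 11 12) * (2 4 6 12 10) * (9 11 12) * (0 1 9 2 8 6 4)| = 8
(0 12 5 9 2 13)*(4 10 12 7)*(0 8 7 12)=(0 12 5 9 2 13 8 7 4 10)=[12, 1, 13, 3, 10, 9, 6, 4, 7, 2, 0, 11, 5, 8]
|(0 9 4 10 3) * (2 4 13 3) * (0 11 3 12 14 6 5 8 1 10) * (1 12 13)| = |(0 9 1 10 2 4)(3 11)(5 8 12 14 6)| = 30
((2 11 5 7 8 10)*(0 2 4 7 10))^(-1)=(0 8 7 4 10 5 11 2)=[8, 1, 0, 3, 10, 11, 6, 4, 7, 9, 5, 2]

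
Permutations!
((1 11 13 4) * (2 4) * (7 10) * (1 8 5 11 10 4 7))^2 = (2 4 5 13 7 8 11) = [0, 1, 4, 3, 5, 13, 6, 8, 11, 9, 10, 2, 12, 7]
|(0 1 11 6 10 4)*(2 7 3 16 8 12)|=6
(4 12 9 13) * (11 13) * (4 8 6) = (4 12 9 11 13 8 6) = [0, 1, 2, 3, 12, 5, 4, 7, 6, 11, 10, 13, 9, 8]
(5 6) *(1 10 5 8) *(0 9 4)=(0 9 4)(1 10 5 6 8)=[9, 10, 2, 3, 0, 6, 8, 7, 1, 4, 5]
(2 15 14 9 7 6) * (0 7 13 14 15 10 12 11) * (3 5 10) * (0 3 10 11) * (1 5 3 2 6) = (15)(0 7 1 5 11 2 10 12)(9 13 14) = [7, 5, 10, 3, 4, 11, 6, 1, 8, 13, 12, 2, 0, 14, 9, 15]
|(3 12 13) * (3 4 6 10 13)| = |(3 12)(4 6 10 13)| = 4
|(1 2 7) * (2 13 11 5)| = 6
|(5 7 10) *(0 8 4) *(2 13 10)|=|(0 8 4)(2 13 10 5 7)|=15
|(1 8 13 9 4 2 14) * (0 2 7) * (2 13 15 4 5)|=11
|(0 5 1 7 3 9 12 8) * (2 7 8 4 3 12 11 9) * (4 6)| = 12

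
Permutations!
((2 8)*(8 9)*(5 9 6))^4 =(2 8 9 5 6) =[0, 1, 8, 3, 4, 6, 2, 7, 9, 5]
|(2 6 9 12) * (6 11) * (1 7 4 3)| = |(1 7 4 3)(2 11 6 9 12)| = 20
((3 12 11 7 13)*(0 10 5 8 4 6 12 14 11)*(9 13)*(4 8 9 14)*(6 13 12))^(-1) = (0 12 9 5 10)(3 13 4)(7 11 14) = [12, 1, 2, 13, 3, 10, 6, 11, 8, 5, 0, 14, 9, 4, 7]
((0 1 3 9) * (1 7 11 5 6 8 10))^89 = [9, 10, 2, 1, 4, 11, 5, 0, 6, 3, 8, 7] = (0 9 3 1 10 8 6 5 11 7)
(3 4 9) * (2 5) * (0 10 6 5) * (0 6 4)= (0 10 4 9 3)(2 6 5)= [10, 1, 6, 0, 9, 2, 5, 7, 8, 3, 4]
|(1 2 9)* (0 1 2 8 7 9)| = 6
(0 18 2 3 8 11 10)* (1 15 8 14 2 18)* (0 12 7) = [1, 15, 3, 14, 4, 5, 6, 0, 11, 9, 12, 10, 7, 13, 2, 8, 16, 17, 18] = (18)(0 1 15 8 11 10 12 7)(2 3 14)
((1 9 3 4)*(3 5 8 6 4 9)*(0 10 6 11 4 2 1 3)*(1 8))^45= [10, 0, 8, 9, 3, 1, 2, 7, 11, 5, 6, 4]= (0 10 6 2 8 11 4 3 9 5 1)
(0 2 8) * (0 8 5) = (8)(0 2 5) = [2, 1, 5, 3, 4, 0, 6, 7, 8]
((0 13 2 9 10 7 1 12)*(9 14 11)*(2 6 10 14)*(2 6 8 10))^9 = (14)(0 8 7 12 13 10 1)(2 6) = [8, 0, 6, 3, 4, 5, 2, 12, 7, 9, 1, 11, 13, 10, 14]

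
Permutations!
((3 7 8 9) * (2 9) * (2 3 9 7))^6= (9)(2 8)(3 7)= [0, 1, 8, 7, 4, 5, 6, 3, 2, 9]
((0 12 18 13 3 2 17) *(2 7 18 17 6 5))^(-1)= [17, 1, 5, 13, 4, 6, 2, 3, 8, 9, 10, 11, 0, 18, 14, 15, 16, 12, 7]= (0 17 12)(2 5 6)(3 13 18 7)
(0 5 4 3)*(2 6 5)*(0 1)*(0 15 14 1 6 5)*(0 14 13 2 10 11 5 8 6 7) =(0 10 11 5 4 3 7)(1 15 13 2 8 6 14) =[10, 15, 8, 7, 3, 4, 14, 0, 6, 9, 11, 5, 12, 2, 1, 13]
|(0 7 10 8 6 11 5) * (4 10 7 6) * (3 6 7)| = 6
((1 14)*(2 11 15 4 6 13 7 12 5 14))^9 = (1 5 7 6 15 2 14 12 13 4 11) = [0, 5, 14, 3, 11, 7, 15, 6, 8, 9, 10, 1, 13, 4, 12, 2]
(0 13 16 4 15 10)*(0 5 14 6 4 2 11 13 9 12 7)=(0 9 12 7)(2 11 13 16)(4 15 10 5 14 6)=[9, 1, 11, 3, 15, 14, 4, 0, 8, 12, 5, 13, 7, 16, 6, 10, 2]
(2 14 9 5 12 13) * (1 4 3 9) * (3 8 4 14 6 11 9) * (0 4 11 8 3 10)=[4, 14, 6, 10, 3, 12, 8, 7, 11, 5, 0, 9, 13, 2, 1]=(0 4 3 10)(1 14)(2 6 8 11 9 5 12 13)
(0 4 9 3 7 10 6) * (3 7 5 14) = (0 4 9 7 10 6)(3 5 14) = [4, 1, 2, 5, 9, 14, 0, 10, 8, 7, 6, 11, 12, 13, 3]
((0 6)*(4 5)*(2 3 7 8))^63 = (0 6)(2 8 7 3)(4 5) = [6, 1, 8, 2, 5, 4, 0, 3, 7]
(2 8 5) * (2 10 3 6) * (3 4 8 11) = (2 11 3 6)(4 8 5 10) = [0, 1, 11, 6, 8, 10, 2, 7, 5, 9, 4, 3]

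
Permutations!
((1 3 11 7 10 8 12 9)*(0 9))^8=(0 12 8 10 7 11 3 1 9)=[12, 9, 2, 1, 4, 5, 6, 11, 10, 0, 7, 3, 8]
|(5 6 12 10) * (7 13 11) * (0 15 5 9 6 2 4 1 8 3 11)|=44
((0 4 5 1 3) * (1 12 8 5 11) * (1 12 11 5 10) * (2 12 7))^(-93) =(0 12 4 8 5 10 11 1 7 3 2) =[12, 7, 0, 2, 8, 10, 6, 3, 5, 9, 11, 1, 4]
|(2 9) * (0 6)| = 2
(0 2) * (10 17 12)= (0 2)(10 17 12)= [2, 1, 0, 3, 4, 5, 6, 7, 8, 9, 17, 11, 10, 13, 14, 15, 16, 12]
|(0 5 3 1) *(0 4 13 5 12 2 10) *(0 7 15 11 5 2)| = 10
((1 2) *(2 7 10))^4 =(10) =[0, 1, 2, 3, 4, 5, 6, 7, 8, 9, 10]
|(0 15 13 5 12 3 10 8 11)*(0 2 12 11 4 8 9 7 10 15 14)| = 42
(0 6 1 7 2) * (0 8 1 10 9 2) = [6, 7, 8, 3, 4, 5, 10, 0, 1, 2, 9] = (0 6 10 9 2 8 1 7)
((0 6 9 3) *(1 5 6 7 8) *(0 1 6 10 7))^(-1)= (1 3 9 6 8 7 10 5)= [0, 3, 2, 9, 4, 1, 8, 10, 7, 6, 5]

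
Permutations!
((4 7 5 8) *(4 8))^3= (8)= [0, 1, 2, 3, 4, 5, 6, 7, 8]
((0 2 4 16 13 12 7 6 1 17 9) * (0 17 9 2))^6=(1 13 17 7 4)(2 6 16 9 12)=[0, 13, 6, 3, 1, 5, 16, 4, 8, 12, 10, 11, 2, 17, 14, 15, 9, 7]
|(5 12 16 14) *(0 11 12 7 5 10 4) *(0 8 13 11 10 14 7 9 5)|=|(0 10 4 8 13 11 12 16 7)(5 9)|=18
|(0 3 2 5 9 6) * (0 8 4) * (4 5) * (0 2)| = 4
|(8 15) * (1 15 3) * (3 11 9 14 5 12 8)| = 6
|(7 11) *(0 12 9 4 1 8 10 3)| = |(0 12 9 4 1 8 10 3)(7 11)| = 8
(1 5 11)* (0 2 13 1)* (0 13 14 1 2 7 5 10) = [7, 10, 14, 3, 4, 11, 6, 5, 8, 9, 0, 13, 12, 2, 1] = (0 7 5 11 13 2 14 1 10)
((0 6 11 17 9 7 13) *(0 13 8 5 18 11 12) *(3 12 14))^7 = (18)(0 14 12 6 3) = [14, 1, 2, 0, 4, 5, 3, 7, 8, 9, 10, 11, 6, 13, 12, 15, 16, 17, 18]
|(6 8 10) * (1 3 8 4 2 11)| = 8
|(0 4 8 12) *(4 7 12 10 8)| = 6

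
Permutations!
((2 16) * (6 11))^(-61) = (2 16)(6 11) = [0, 1, 16, 3, 4, 5, 11, 7, 8, 9, 10, 6, 12, 13, 14, 15, 2]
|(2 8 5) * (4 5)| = 4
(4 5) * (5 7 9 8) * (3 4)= [0, 1, 2, 4, 7, 3, 6, 9, 5, 8]= (3 4 7 9 8 5)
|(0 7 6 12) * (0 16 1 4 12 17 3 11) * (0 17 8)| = 12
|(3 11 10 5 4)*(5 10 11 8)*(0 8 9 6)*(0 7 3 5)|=4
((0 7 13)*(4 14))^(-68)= [7, 1, 2, 3, 4, 5, 6, 13, 8, 9, 10, 11, 12, 0, 14]= (14)(0 7 13)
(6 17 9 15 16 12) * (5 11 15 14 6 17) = (5 11 15 16 12 17 9 14 6) = [0, 1, 2, 3, 4, 11, 5, 7, 8, 14, 10, 15, 17, 13, 6, 16, 12, 9]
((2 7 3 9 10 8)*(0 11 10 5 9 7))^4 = (0 2 8 10 11) = [2, 1, 8, 3, 4, 5, 6, 7, 10, 9, 11, 0]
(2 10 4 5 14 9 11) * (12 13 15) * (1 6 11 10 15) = (1 6 11 2 15 12 13)(4 5 14 9 10) = [0, 6, 15, 3, 5, 14, 11, 7, 8, 10, 4, 2, 13, 1, 9, 12]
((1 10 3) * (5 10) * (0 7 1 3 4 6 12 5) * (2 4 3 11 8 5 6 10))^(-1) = (0 1 7)(2 5 8 11 3 10 4)(6 12) = [1, 7, 5, 10, 2, 8, 12, 0, 11, 9, 4, 3, 6]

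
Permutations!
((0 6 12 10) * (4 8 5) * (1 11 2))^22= (0 12)(1 11 2)(4 8 5)(6 10)= [12, 11, 1, 3, 8, 4, 10, 7, 5, 9, 6, 2, 0]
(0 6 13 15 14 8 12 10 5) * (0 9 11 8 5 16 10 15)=[6, 1, 2, 3, 4, 9, 13, 7, 12, 11, 16, 8, 15, 0, 5, 14, 10]=(0 6 13)(5 9 11 8 12 15 14)(10 16)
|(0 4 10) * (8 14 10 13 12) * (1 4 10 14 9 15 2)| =|(0 10)(1 4 13 12 8 9 15 2)| =8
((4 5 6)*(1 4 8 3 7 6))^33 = (3 7 6 8) = [0, 1, 2, 7, 4, 5, 8, 6, 3]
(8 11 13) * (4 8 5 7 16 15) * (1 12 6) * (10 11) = [0, 12, 2, 3, 8, 7, 1, 16, 10, 9, 11, 13, 6, 5, 14, 4, 15] = (1 12 6)(4 8 10 11 13 5 7 16 15)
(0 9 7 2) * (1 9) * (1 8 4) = (0 8 4 1 9 7 2) = [8, 9, 0, 3, 1, 5, 6, 2, 4, 7]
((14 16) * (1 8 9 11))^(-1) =[0, 11, 2, 3, 4, 5, 6, 7, 1, 8, 10, 9, 12, 13, 16, 15, 14] =(1 11 9 8)(14 16)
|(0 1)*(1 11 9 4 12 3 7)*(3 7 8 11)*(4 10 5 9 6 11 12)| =|(0 3 8 12 7 1)(5 9 10)(6 11)| =6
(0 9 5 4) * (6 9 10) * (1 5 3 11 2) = (0 10 6 9 3 11 2 1 5 4) = [10, 5, 1, 11, 0, 4, 9, 7, 8, 3, 6, 2]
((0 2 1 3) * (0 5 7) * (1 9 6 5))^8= [9, 1, 6, 3, 4, 0, 7, 2, 8, 5]= (0 9 5)(2 6 7)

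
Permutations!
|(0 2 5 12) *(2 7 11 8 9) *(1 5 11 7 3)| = 20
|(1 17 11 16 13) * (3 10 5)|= 15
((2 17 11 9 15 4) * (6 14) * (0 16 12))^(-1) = (0 12 16)(2 4 15 9 11 17)(6 14) = [12, 1, 4, 3, 15, 5, 14, 7, 8, 11, 10, 17, 16, 13, 6, 9, 0, 2]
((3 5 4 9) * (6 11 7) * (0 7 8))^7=(0 6 8 7 11)(3 9 4 5)=[6, 1, 2, 9, 5, 3, 8, 11, 7, 4, 10, 0]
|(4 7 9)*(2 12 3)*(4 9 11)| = |(2 12 3)(4 7 11)| = 3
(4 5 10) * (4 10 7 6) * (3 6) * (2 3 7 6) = (10)(2 3)(4 5 6) = [0, 1, 3, 2, 5, 6, 4, 7, 8, 9, 10]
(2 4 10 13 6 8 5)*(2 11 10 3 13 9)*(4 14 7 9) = (2 14 7 9)(3 13 6 8 5 11 10 4) = [0, 1, 14, 13, 3, 11, 8, 9, 5, 2, 4, 10, 12, 6, 7]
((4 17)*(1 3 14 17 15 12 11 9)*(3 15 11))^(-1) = (1 9 11 4 17 14 3 12 15) = [0, 9, 2, 12, 17, 5, 6, 7, 8, 11, 10, 4, 15, 13, 3, 1, 16, 14]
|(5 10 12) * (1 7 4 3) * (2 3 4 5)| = |(1 7 5 10 12 2 3)| = 7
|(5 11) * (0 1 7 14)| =|(0 1 7 14)(5 11)| =4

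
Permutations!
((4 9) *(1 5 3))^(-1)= [0, 3, 2, 5, 9, 1, 6, 7, 8, 4]= (1 3 5)(4 9)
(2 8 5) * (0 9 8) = [9, 1, 0, 3, 4, 2, 6, 7, 5, 8] = (0 9 8 5 2)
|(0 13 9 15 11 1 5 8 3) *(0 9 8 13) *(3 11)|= |(1 5 13 8 11)(3 9 15)|= 15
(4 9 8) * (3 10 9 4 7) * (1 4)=(1 4)(3 10 9 8 7)=[0, 4, 2, 10, 1, 5, 6, 3, 7, 8, 9]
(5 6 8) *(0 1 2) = (0 1 2)(5 6 8) = [1, 2, 0, 3, 4, 6, 8, 7, 5]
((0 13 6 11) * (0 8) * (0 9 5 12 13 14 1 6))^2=(0 1 11 9 12)(5 13 14 6 8)=[1, 11, 2, 3, 4, 13, 8, 7, 5, 12, 10, 9, 0, 14, 6]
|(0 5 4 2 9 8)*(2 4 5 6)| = |(0 6 2 9 8)| = 5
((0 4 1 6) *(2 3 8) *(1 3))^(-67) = (0 8 6 3 1 4 2) = [8, 4, 0, 1, 2, 5, 3, 7, 6]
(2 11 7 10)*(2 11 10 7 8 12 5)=[0, 1, 10, 3, 4, 2, 6, 7, 12, 9, 11, 8, 5]=(2 10 11 8 12 5)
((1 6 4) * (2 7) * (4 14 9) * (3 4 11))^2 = [0, 14, 2, 1, 6, 5, 9, 7, 8, 3, 10, 4, 12, 13, 11] = (1 14 11 4 6 9 3)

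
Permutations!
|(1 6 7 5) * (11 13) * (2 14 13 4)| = 20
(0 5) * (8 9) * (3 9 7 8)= (0 5)(3 9)(7 8)= [5, 1, 2, 9, 4, 0, 6, 8, 7, 3]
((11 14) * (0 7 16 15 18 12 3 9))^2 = (0 16 18 3)(7 15 12 9) = [16, 1, 2, 0, 4, 5, 6, 15, 8, 7, 10, 11, 9, 13, 14, 12, 18, 17, 3]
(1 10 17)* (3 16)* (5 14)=(1 10 17)(3 16)(5 14)=[0, 10, 2, 16, 4, 14, 6, 7, 8, 9, 17, 11, 12, 13, 5, 15, 3, 1]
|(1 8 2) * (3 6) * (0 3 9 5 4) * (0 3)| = |(1 8 2)(3 6 9 5 4)| = 15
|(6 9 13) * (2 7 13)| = |(2 7 13 6 9)| = 5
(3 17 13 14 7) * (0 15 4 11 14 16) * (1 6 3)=(0 15 4 11 14 7 1 6 3 17 13 16)=[15, 6, 2, 17, 11, 5, 3, 1, 8, 9, 10, 14, 12, 16, 7, 4, 0, 13]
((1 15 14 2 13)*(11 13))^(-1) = [0, 13, 14, 3, 4, 5, 6, 7, 8, 9, 10, 2, 12, 11, 15, 1] = (1 13 11 2 14 15)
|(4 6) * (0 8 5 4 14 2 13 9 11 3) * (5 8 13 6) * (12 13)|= 6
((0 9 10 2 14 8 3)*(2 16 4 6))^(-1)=(0 3 8 14 2 6 4 16 10 9)=[3, 1, 6, 8, 16, 5, 4, 7, 14, 0, 9, 11, 12, 13, 2, 15, 10]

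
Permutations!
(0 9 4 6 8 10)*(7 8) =(0 9 4 6 7 8 10) =[9, 1, 2, 3, 6, 5, 7, 8, 10, 4, 0]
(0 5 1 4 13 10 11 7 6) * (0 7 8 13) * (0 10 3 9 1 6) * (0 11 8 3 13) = (13)(0 5 6 7 11 3 9 1 4 10 8) = [5, 4, 2, 9, 10, 6, 7, 11, 0, 1, 8, 3, 12, 13]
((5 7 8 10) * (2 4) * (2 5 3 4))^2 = (3 5 8)(4 7 10) = [0, 1, 2, 5, 7, 8, 6, 10, 3, 9, 4]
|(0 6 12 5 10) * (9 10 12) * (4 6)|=|(0 4 6 9 10)(5 12)|=10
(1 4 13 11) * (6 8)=(1 4 13 11)(6 8)=[0, 4, 2, 3, 13, 5, 8, 7, 6, 9, 10, 1, 12, 11]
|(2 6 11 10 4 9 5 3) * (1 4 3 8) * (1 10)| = 10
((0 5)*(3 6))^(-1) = (0 5)(3 6) = [5, 1, 2, 6, 4, 0, 3]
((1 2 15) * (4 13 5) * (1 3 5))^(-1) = [0, 13, 1, 15, 5, 3, 6, 7, 8, 9, 10, 11, 12, 4, 14, 2] = (1 13 4 5 3 15 2)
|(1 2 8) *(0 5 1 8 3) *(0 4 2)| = |(8)(0 5 1)(2 3 4)| = 3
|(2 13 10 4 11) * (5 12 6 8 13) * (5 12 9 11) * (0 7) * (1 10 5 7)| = 40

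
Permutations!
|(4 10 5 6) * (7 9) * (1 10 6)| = 6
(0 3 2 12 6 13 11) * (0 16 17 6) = (0 3 2 12)(6 13 11 16 17) = [3, 1, 12, 2, 4, 5, 13, 7, 8, 9, 10, 16, 0, 11, 14, 15, 17, 6]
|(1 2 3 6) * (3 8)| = 5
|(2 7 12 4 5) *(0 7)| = 6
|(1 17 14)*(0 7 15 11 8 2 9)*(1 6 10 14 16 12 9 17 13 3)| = |(0 7 15 11 8 2 17 16 12 9)(1 13 3)(6 10 14)| = 30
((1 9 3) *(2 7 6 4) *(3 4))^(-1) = (1 3 6 7 2 4 9) = [0, 3, 4, 6, 9, 5, 7, 2, 8, 1]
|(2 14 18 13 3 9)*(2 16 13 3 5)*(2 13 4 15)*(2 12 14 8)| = |(2 8)(3 9 16 4 15 12 14 18)(5 13)| = 8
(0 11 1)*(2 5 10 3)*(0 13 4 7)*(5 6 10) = (0 11 1 13 4 7)(2 6 10 3) = [11, 13, 6, 2, 7, 5, 10, 0, 8, 9, 3, 1, 12, 4]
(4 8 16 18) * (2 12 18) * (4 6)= (2 12 18 6 4 8 16)= [0, 1, 12, 3, 8, 5, 4, 7, 16, 9, 10, 11, 18, 13, 14, 15, 2, 17, 6]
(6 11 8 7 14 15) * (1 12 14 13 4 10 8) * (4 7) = (1 12 14 15 6 11)(4 10 8)(7 13) = [0, 12, 2, 3, 10, 5, 11, 13, 4, 9, 8, 1, 14, 7, 15, 6]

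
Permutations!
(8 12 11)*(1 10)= (1 10)(8 12 11)= [0, 10, 2, 3, 4, 5, 6, 7, 12, 9, 1, 8, 11]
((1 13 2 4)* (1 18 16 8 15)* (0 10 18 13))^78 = (0 10 18 16 8 15 1) = [10, 0, 2, 3, 4, 5, 6, 7, 15, 9, 18, 11, 12, 13, 14, 1, 8, 17, 16]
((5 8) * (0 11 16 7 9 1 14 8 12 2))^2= [16, 8, 11, 3, 4, 2, 6, 1, 12, 14, 10, 7, 0, 13, 5, 15, 9]= (0 16 9 14 5 2 11 7 1 8 12)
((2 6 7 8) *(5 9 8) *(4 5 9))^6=(2 6 7 9 8)=[0, 1, 6, 3, 4, 5, 7, 9, 2, 8]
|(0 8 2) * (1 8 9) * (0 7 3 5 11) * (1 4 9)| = |(0 1 8 2 7 3 5 11)(4 9)| = 8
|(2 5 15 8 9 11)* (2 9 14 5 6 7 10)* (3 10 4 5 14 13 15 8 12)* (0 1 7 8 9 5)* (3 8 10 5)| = 12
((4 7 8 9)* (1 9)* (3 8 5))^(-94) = [0, 5, 2, 4, 8, 9, 6, 1, 7, 3] = (1 5 9 3 4 8 7)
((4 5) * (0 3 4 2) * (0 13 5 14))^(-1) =(0 14 4 3)(2 5 13) =[14, 1, 5, 0, 3, 13, 6, 7, 8, 9, 10, 11, 12, 2, 4]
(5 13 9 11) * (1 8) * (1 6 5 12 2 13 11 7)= (1 8 6 5 11 12 2 13 9 7)= [0, 8, 13, 3, 4, 11, 5, 1, 6, 7, 10, 12, 2, 9]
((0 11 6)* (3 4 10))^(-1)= (0 6 11)(3 10 4)= [6, 1, 2, 10, 3, 5, 11, 7, 8, 9, 4, 0]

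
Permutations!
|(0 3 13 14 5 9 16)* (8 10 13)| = 9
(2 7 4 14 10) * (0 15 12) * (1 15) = (0 1 15 12)(2 7 4 14 10) = [1, 15, 7, 3, 14, 5, 6, 4, 8, 9, 2, 11, 0, 13, 10, 12]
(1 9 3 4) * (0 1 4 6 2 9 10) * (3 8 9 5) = (0 1 10)(2 5 3 6)(8 9) = [1, 10, 5, 6, 4, 3, 2, 7, 9, 8, 0]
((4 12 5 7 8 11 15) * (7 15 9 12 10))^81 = (15) = [0, 1, 2, 3, 4, 5, 6, 7, 8, 9, 10, 11, 12, 13, 14, 15]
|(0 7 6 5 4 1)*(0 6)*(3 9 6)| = |(0 7)(1 3 9 6 5 4)| = 6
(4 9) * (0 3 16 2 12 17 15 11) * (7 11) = [3, 1, 12, 16, 9, 5, 6, 11, 8, 4, 10, 0, 17, 13, 14, 7, 2, 15] = (0 3 16 2 12 17 15 7 11)(4 9)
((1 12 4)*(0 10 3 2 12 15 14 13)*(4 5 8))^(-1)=(0 13 14 15 1 4 8 5 12 2 3 10)=[13, 4, 3, 10, 8, 12, 6, 7, 5, 9, 0, 11, 2, 14, 15, 1]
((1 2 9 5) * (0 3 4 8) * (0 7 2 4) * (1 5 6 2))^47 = (0 3)(1 7 8 4)(2 6 9) = [3, 7, 6, 0, 1, 5, 9, 8, 4, 2]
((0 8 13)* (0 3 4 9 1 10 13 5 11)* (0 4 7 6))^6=[1, 0, 2, 11, 7, 13, 9, 4, 10, 6, 8, 3, 12, 5]=(0 1)(3 11)(4 7)(5 13)(6 9)(8 10)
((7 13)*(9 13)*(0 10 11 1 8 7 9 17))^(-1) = [17, 11, 2, 3, 4, 5, 6, 8, 1, 13, 0, 10, 12, 9, 14, 15, 16, 7] = (0 17 7 8 1 11 10)(9 13)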